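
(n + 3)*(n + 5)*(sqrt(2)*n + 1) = sqrt(2)*n^3 + n^2 + 8*sqrt(2)*n^2 + 8*n + 15*sqrt(2)*n + 15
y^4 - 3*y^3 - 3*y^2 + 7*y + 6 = (y - 3)*(y - 2)*(y + 1)^2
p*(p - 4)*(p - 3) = p^3 - 7*p^2 + 12*p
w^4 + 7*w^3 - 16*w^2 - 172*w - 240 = (w - 5)*(w + 2)*(w + 4)*(w + 6)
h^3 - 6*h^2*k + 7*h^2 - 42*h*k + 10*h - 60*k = (h + 2)*(h + 5)*(h - 6*k)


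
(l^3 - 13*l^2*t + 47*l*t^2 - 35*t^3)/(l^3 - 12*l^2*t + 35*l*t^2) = (l - t)/l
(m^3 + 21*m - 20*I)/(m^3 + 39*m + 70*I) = (m^3 + 21*m - 20*I)/(m^3 + 39*m + 70*I)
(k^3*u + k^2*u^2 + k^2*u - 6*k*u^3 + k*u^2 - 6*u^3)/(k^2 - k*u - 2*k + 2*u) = u*(k^3 + k^2*u + k^2 - 6*k*u^2 + k*u - 6*u^2)/(k^2 - k*u - 2*k + 2*u)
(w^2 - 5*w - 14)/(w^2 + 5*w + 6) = (w - 7)/(w + 3)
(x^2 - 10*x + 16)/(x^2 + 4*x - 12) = (x - 8)/(x + 6)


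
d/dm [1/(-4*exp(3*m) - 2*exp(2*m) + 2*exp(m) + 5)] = (12*exp(2*m) + 4*exp(m) - 2)*exp(m)/(4*exp(3*m) + 2*exp(2*m) - 2*exp(m) - 5)^2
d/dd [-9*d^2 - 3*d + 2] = -18*d - 3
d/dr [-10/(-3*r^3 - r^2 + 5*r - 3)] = 10*(-9*r^2 - 2*r + 5)/(3*r^3 + r^2 - 5*r + 3)^2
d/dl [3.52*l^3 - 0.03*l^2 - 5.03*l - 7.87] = 10.56*l^2 - 0.06*l - 5.03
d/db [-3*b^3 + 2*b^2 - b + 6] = -9*b^2 + 4*b - 1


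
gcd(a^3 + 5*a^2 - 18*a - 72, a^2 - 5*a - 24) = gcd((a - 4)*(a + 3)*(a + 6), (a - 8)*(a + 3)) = a + 3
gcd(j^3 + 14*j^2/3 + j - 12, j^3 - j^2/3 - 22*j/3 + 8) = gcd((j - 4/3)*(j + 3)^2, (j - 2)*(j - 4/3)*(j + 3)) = j^2 + 5*j/3 - 4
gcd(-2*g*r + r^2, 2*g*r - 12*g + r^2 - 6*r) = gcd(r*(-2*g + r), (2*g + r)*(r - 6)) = 1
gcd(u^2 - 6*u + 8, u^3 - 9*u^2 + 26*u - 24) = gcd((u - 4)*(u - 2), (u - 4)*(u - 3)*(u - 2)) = u^2 - 6*u + 8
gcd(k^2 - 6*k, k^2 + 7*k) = k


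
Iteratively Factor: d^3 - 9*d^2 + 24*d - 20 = (d - 2)*(d^2 - 7*d + 10) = (d - 5)*(d - 2)*(d - 2)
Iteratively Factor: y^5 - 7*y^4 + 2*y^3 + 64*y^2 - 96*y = (y - 2)*(y^4 - 5*y^3 - 8*y^2 + 48*y) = (y - 4)*(y - 2)*(y^3 - y^2 - 12*y) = y*(y - 4)*(y - 2)*(y^2 - y - 12) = y*(y - 4)^2*(y - 2)*(y + 3)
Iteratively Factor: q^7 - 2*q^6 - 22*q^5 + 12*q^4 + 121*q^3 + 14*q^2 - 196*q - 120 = (q - 5)*(q^6 + 3*q^5 - 7*q^4 - 23*q^3 + 6*q^2 + 44*q + 24) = (q - 5)*(q - 2)*(q^5 + 5*q^4 + 3*q^3 - 17*q^2 - 28*q - 12) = (q - 5)*(q - 2)*(q + 1)*(q^4 + 4*q^3 - q^2 - 16*q - 12) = (q - 5)*(q - 2)*(q + 1)*(q + 3)*(q^3 + q^2 - 4*q - 4) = (q - 5)*(q - 2)^2*(q + 1)*(q + 3)*(q^2 + 3*q + 2) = (q - 5)*(q - 2)^2*(q + 1)*(q + 2)*(q + 3)*(q + 1)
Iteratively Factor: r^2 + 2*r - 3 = (r + 3)*(r - 1)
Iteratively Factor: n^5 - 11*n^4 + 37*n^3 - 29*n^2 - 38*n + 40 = (n + 1)*(n^4 - 12*n^3 + 49*n^2 - 78*n + 40) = (n - 2)*(n + 1)*(n^3 - 10*n^2 + 29*n - 20) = (n - 5)*(n - 2)*(n + 1)*(n^2 - 5*n + 4) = (n - 5)*(n - 4)*(n - 2)*(n + 1)*(n - 1)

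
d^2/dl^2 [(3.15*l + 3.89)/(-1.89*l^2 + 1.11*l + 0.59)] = ((3.15*l + 3.89)*(3.78*l - 1.11)*(7.56*l - 2.22) + (35.721*l + 7.7112)*(-1.89*l^2 + 1.11*l + 0.59))/(-1.89*l^2 + 1.11*l + 0.59)^3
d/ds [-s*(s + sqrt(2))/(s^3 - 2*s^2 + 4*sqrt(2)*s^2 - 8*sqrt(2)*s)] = (s^2 + 2*sqrt(2)*s + 8 + 6*sqrt(2))/(s^4 - 4*s^3 + 8*sqrt(2)*s^3 - 32*sqrt(2)*s^2 + 36*s^2 - 128*s + 32*sqrt(2)*s + 128)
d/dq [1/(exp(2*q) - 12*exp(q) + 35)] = 2*(6 - exp(q))*exp(q)/(exp(2*q) - 12*exp(q) + 35)^2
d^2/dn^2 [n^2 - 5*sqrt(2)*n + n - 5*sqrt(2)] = 2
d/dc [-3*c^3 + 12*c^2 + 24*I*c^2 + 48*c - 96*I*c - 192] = -9*c^2 + c*(24 + 48*I) + 48 - 96*I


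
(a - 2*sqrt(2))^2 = a^2 - 4*sqrt(2)*a + 8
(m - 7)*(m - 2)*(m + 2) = m^3 - 7*m^2 - 4*m + 28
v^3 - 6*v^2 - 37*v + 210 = (v - 7)*(v - 5)*(v + 6)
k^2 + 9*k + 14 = (k + 2)*(k + 7)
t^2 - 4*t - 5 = (t - 5)*(t + 1)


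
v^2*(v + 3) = v^3 + 3*v^2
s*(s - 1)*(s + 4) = s^3 + 3*s^2 - 4*s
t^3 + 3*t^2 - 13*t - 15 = (t - 3)*(t + 1)*(t + 5)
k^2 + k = k*(k + 1)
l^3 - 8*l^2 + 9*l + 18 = (l - 6)*(l - 3)*(l + 1)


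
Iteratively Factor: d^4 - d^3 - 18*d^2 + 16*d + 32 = (d + 4)*(d^3 - 5*d^2 + 2*d + 8) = (d - 2)*(d + 4)*(d^2 - 3*d - 4) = (d - 4)*(d - 2)*(d + 4)*(d + 1)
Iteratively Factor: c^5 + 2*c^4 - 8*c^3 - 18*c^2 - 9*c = (c + 1)*(c^4 + c^3 - 9*c^2 - 9*c) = c*(c + 1)*(c^3 + c^2 - 9*c - 9) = c*(c + 1)*(c + 3)*(c^2 - 2*c - 3) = c*(c + 1)^2*(c + 3)*(c - 3)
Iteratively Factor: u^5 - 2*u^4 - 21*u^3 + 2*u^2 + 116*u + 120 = (u + 2)*(u^4 - 4*u^3 - 13*u^2 + 28*u + 60) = (u + 2)^2*(u^3 - 6*u^2 - u + 30) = (u - 5)*(u + 2)^2*(u^2 - u - 6) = (u - 5)*(u - 3)*(u + 2)^2*(u + 2)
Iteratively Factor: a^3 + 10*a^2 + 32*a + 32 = (a + 4)*(a^2 + 6*a + 8) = (a + 4)^2*(a + 2)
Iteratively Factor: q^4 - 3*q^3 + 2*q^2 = (q - 1)*(q^3 - 2*q^2) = q*(q - 1)*(q^2 - 2*q) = q^2*(q - 1)*(q - 2)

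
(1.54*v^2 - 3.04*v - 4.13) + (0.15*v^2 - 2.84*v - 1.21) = 1.69*v^2 - 5.88*v - 5.34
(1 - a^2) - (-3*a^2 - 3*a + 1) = 2*a^2 + 3*a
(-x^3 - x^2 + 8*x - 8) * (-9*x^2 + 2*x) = 9*x^5 + 7*x^4 - 74*x^3 + 88*x^2 - 16*x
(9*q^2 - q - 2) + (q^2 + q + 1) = 10*q^2 - 1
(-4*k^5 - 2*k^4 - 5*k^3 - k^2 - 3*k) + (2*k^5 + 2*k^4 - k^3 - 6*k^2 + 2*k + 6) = -2*k^5 - 6*k^3 - 7*k^2 - k + 6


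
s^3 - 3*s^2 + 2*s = s*(s - 2)*(s - 1)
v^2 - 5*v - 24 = (v - 8)*(v + 3)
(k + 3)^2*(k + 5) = k^3 + 11*k^2 + 39*k + 45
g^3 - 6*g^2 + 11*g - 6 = (g - 3)*(g - 2)*(g - 1)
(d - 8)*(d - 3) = d^2 - 11*d + 24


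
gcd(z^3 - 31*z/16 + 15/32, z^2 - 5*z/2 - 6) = z + 3/2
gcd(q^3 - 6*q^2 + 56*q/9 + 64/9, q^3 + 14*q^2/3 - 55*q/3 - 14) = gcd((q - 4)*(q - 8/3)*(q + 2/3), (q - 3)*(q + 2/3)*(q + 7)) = q + 2/3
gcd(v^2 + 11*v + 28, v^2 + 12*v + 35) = v + 7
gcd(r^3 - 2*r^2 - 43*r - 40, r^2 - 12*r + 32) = r - 8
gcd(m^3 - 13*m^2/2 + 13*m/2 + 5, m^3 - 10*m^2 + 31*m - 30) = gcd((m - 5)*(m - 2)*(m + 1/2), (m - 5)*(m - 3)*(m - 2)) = m^2 - 7*m + 10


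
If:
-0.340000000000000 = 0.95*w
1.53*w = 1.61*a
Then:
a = -0.34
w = -0.36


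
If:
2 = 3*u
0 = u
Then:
No Solution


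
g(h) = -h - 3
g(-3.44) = 0.44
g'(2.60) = -1.00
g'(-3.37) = -1.00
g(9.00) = -12.00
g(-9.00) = 6.00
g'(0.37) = -1.00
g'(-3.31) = -1.00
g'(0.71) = -1.00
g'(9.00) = -1.00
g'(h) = -1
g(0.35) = -3.35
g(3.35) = -6.35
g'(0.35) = -1.00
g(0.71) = -3.71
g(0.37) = -3.37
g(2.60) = -5.60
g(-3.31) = 0.31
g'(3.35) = -1.00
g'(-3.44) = -1.00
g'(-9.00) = -1.00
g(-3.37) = 0.37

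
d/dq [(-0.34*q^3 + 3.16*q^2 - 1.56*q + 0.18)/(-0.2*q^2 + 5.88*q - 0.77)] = (0.068*q^4 - 3.9984*q^3 + 19.0542*q^2 - 4.7944*q + 0.1428)/(0.04*q^4 - 2.352*q^3 + 34.8824*q^2 - 9.0552*q + 0.5929)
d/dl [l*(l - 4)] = 2*l - 4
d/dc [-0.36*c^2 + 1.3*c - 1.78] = 1.3 - 0.72*c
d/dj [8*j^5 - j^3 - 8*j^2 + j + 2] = 40*j^4 - 3*j^2 - 16*j + 1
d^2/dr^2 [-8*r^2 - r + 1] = -16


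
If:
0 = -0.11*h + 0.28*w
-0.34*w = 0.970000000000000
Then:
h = -7.26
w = -2.85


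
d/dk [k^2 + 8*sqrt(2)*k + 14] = 2*k + 8*sqrt(2)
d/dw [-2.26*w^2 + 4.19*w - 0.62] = 4.19 - 4.52*w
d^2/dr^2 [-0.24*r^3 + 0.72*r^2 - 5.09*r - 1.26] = 1.44 - 1.44*r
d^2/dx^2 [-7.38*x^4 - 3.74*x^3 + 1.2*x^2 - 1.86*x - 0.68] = -88.56*x^2 - 22.44*x + 2.4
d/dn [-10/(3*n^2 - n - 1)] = 10*(6*n - 1)/(-3*n^2 + n + 1)^2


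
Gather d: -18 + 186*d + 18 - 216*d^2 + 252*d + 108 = -216*d^2 + 438*d + 108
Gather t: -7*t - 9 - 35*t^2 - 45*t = -35*t^2 - 52*t - 9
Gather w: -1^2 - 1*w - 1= -w - 2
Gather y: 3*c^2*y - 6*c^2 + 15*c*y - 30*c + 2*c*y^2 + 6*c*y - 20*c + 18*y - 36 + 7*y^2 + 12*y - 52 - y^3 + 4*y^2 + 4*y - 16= -6*c^2 - 50*c - y^3 + y^2*(2*c + 11) + y*(3*c^2 + 21*c + 34) - 104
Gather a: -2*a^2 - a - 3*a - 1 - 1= -2*a^2 - 4*a - 2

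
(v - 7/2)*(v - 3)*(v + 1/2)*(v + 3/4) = v^4 - 21*v^3/4 + 11*v^2/4 + 171*v/16 + 63/16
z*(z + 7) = z^2 + 7*z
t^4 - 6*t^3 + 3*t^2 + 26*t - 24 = (t - 4)*(t - 3)*(t - 1)*(t + 2)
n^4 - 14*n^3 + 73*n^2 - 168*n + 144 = (n - 4)^2*(n - 3)^2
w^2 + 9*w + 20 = (w + 4)*(w + 5)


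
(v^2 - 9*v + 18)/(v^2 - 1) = (v^2 - 9*v + 18)/(v^2 - 1)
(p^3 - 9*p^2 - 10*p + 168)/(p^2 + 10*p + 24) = (p^2 - 13*p + 42)/(p + 6)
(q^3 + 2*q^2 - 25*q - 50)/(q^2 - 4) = (q^2 - 25)/(q - 2)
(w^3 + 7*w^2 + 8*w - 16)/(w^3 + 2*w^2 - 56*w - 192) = (w^2 + 3*w - 4)/(w^2 - 2*w - 48)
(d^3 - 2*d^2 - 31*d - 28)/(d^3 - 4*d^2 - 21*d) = (d^2 + 5*d + 4)/(d*(d + 3))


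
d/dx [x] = 1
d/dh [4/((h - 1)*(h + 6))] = 4*(-2*h - 5)/(h^4 + 10*h^3 + 13*h^2 - 60*h + 36)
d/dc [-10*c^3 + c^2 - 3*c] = -30*c^2 + 2*c - 3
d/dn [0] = 0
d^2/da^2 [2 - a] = 0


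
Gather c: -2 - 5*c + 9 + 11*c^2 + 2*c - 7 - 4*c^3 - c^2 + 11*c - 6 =-4*c^3 + 10*c^2 + 8*c - 6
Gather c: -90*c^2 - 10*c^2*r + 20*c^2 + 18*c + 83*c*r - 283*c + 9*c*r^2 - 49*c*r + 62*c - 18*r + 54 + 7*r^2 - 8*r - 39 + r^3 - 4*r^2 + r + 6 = c^2*(-10*r - 70) + c*(9*r^2 + 34*r - 203) + r^3 + 3*r^2 - 25*r + 21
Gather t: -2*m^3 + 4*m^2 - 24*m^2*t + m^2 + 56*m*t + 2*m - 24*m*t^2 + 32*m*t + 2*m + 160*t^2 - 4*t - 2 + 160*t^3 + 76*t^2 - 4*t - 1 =-2*m^3 + 5*m^2 + 4*m + 160*t^3 + t^2*(236 - 24*m) + t*(-24*m^2 + 88*m - 8) - 3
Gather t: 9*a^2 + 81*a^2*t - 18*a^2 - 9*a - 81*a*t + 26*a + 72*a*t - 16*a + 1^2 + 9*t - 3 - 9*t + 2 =-9*a^2 + a + t*(81*a^2 - 9*a)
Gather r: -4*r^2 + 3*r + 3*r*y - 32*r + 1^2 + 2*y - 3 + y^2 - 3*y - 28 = -4*r^2 + r*(3*y - 29) + y^2 - y - 30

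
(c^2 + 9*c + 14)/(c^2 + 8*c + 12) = (c + 7)/(c + 6)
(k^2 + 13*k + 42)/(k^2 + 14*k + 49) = (k + 6)/(k + 7)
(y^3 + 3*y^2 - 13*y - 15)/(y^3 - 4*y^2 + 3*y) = (y^2 + 6*y + 5)/(y*(y - 1))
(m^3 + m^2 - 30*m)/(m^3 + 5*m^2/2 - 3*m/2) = 2*(m^2 + m - 30)/(2*m^2 + 5*m - 3)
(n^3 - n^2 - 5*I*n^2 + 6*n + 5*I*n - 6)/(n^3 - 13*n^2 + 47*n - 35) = (n^2 - 5*I*n + 6)/(n^2 - 12*n + 35)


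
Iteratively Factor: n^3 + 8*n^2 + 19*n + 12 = (n + 1)*(n^2 + 7*n + 12) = (n + 1)*(n + 3)*(n + 4)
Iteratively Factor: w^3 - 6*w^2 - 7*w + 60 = (w - 5)*(w^2 - w - 12) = (w - 5)*(w + 3)*(w - 4)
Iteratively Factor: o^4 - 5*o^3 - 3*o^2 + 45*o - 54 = (o - 3)*(o^3 - 2*o^2 - 9*o + 18) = (o - 3)*(o - 2)*(o^2 - 9) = (o - 3)*(o - 2)*(o + 3)*(o - 3)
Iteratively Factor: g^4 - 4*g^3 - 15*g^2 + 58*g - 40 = (g - 5)*(g^3 + g^2 - 10*g + 8) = (g - 5)*(g + 4)*(g^2 - 3*g + 2) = (g - 5)*(g - 1)*(g + 4)*(g - 2)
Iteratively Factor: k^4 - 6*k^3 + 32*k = (k - 4)*(k^3 - 2*k^2 - 8*k) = (k - 4)*(k + 2)*(k^2 - 4*k) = k*(k - 4)*(k + 2)*(k - 4)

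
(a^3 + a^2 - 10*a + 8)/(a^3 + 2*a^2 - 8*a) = (a - 1)/a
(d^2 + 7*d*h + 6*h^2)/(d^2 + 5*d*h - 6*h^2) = (d + h)/(d - h)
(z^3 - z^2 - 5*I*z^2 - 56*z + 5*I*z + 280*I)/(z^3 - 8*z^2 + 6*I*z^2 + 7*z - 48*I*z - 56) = (z^2 + z*(7 - 5*I) - 35*I)/(z^2 + 6*I*z + 7)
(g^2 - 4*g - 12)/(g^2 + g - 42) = (g + 2)/(g + 7)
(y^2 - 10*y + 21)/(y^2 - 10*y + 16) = (y^2 - 10*y + 21)/(y^2 - 10*y + 16)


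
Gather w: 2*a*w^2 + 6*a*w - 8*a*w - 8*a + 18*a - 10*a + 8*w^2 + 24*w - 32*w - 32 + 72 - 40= w^2*(2*a + 8) + w*(-2*a - 8)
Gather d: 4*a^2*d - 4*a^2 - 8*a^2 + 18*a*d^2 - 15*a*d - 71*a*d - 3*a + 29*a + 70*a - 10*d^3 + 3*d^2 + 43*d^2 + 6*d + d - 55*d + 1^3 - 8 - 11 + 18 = -12*a^2 + 96*a - 10*d^3 + d^2*(18*a + 46) + d*(4*a^2 - 86*a - 48)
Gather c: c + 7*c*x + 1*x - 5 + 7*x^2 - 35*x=c*(7*x + 1) + 7*x^2 - 34*x - 5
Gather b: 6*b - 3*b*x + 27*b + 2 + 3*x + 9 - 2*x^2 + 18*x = b*(33 - 3*x) - 2*x^2 + 21*x + 11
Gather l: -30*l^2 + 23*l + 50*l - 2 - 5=-30*l^2 + 73*l - 7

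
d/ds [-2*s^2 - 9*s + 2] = -4*s - 9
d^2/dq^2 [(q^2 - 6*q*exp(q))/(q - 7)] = 2*(-3*q^3*exp(q) + 42*q^2*exp(q) - 105*q*exp(q) - 336*exp(q) + 49)/(q^3 - 21*q^2 + 147*q - 343)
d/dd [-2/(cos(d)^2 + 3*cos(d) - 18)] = -2*(2*cos(d) + 3)*sin(d)/(cos(d)^2 + 3*cos(d) - 18)^2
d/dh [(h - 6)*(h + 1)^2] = (h + 1)*(3*h - 11)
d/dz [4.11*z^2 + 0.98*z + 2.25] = 8.22*z + 0.98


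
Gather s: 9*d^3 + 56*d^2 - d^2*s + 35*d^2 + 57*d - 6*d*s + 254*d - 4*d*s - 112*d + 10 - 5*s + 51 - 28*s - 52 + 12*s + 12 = 9*d^3 + 91*d^2 + 199*d + s*(-d^2 - 10*d - 21) + 21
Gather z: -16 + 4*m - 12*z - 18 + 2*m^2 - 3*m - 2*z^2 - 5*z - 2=2*m^2 + m - 2*z^2 - 17*z - 36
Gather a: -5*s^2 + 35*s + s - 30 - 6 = -5*s^2 + 36*s - 36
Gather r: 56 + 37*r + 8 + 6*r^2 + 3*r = 6*r^2 + 40*r + 64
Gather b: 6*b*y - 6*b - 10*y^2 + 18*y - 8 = b*(6*y - 6) - 10*y^2 + 18*y - 8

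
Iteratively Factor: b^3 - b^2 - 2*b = (b - 2)*(b^2 + b) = b*(b - 2)*(b + 1)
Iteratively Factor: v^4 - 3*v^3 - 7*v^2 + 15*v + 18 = (v - 3)*(v^3 - 7*v - 6) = (v - 3)^2*(v^2 + 3*v + 2) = (v - 3)^2*(v + 2)*(v + 1)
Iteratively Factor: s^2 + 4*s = (s)*(s + 4)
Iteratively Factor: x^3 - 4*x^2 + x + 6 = (x + 1)*(x^2 - 5*x + 6) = (x - 2)*(x + 1)*(x - 3)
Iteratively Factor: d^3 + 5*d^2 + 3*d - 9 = (d - 1)*(d^2 + 6*d + 9) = (d - 1)*(d + 3)*(d + 3)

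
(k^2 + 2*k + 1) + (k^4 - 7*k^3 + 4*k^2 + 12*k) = k^4 - 7*k^3 + 5*k^2 + 14*k + 1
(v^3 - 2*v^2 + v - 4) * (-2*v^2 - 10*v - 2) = -2*v^5 - 6*v^4 + 16*v^3 + 2*v^2 + 38*v + 8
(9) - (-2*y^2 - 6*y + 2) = 2*y^2 + 6*y + 7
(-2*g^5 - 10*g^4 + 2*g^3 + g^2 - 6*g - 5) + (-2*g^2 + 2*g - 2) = -2*g^5 - 10*g^4 + 2*g^3 - g^2 - 4*g - 7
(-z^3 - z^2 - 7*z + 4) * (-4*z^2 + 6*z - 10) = 4*z^5 - 2*z^4 + 32*z^3 - 48*z^2 + 94*z - 40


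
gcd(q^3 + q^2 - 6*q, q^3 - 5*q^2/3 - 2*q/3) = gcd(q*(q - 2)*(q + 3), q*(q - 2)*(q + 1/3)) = q^2 - 2*q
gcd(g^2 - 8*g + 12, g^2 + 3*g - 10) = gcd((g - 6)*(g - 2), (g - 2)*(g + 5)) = g - 2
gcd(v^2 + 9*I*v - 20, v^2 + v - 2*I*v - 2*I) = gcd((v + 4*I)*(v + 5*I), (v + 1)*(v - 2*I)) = 1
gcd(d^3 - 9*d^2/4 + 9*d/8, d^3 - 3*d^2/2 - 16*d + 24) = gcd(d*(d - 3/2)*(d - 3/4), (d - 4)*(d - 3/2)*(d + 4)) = d - 3/2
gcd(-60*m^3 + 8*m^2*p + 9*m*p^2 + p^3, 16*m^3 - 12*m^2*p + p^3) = -2*m + p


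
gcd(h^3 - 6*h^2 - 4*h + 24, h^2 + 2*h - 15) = 1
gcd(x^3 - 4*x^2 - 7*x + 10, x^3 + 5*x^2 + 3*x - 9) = x - 1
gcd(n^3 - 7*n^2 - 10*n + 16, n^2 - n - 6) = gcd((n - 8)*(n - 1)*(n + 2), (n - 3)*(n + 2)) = n + 2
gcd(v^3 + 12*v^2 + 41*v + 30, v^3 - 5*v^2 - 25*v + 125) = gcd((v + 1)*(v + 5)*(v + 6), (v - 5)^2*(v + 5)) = v + 5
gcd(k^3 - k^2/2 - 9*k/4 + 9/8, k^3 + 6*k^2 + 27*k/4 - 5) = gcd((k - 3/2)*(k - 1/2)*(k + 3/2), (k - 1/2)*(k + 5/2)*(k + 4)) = k - 1/2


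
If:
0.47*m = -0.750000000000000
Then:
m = -1.60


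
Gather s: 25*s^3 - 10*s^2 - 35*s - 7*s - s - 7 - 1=25*s^3 - 10*s^2 - 43*s - 8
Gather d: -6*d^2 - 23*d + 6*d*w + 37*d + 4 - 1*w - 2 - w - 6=-6*d^2 + d*(6*w + 14) - 2*w - 4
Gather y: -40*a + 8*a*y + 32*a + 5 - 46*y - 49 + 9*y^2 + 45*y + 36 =-8*a + 9*y^2 + y*(8*a - 1) - 8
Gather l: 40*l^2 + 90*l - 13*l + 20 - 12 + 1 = 40*l^2 + 77*l + 9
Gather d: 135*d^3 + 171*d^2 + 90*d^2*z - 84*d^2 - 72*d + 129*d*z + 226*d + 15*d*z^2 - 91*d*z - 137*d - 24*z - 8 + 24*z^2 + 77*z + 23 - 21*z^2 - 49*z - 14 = 135*d^3 + d^2*(90*z + 87) + d*(15*z^2 + 38*z + 17) + 3*z^2 + 4*z + 1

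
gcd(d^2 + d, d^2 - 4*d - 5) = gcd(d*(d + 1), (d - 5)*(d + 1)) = d + 1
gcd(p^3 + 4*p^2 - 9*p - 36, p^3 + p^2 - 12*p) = p^2 + p - 12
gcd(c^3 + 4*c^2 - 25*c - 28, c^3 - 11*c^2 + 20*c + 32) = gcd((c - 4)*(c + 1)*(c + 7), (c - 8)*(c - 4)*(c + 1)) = c^2 - 3*c - 4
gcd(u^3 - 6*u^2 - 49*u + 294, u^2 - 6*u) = u - 6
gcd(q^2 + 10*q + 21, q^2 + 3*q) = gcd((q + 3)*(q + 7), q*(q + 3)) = q + 3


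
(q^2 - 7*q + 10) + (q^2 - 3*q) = 2*q^2 - 10*q + 10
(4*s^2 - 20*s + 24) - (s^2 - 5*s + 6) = 3*s^2 - 15*s + 18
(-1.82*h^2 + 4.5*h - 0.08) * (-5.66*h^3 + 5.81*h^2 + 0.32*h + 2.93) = 10.3012*h^5 - 36.0442*h^4 + 26.0154*h^3 - 4.3574*h^2 + 13.1594*h - 0.2344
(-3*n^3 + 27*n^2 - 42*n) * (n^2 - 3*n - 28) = -3*n^5 + 36*n^4 - 39*n^3 - 630*n^2 + 1176*n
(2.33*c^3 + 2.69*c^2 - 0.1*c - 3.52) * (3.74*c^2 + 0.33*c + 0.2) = 8.7142*c^5 + 10.8295*c^4 + 0.9797*c^3 - 12.6598*c^2 - 1.1816*c - 0.704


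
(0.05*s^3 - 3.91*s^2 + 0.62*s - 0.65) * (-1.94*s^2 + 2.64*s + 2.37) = -0.097*s^5 + 7.7174*s^4 - 11.4067*s^3 - 6.3689*s^2 - 0.2466*s - 1.5405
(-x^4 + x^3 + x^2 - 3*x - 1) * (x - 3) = -x^5 + 4*x^4 - 2*x^3 - 6*x^2 + 8*x + 3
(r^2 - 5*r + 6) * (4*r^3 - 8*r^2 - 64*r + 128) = 4*r^5 - 28*r^4 + 400*r^2 - 1024*r + 768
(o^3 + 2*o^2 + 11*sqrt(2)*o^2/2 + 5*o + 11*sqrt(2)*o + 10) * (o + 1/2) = o^4 + 5*o^3/2 + 11*sqrt(2)*o^3/2 + 6*o^2 + 55*sqrt(2)*o^2/4 + 11*sqrt(2)*o/2 + 25*o/2 + 5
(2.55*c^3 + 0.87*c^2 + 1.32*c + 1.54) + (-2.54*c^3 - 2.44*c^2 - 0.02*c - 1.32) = 0.00999999999999979*c^3 - 1.57*c^2 + 1.3*c + 0.22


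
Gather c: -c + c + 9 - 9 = 0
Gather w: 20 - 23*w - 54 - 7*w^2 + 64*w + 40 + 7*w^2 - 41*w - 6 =0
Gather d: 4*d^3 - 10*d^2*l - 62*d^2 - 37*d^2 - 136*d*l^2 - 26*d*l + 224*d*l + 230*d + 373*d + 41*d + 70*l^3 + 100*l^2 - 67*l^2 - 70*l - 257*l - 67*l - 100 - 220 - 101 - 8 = 4*d^3 + d^2*(-10*l - 99) + d*(-136*l^2 + 198*l + 644) + 70*l^3 + 33*l^2 - 394*l - 429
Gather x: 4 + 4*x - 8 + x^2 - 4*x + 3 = x^2 - 1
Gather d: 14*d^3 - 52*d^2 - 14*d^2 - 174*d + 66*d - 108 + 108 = 14*d^3 - 66*d^2 - 108*d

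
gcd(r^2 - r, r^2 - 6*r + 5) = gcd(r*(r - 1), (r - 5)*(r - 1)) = r - 1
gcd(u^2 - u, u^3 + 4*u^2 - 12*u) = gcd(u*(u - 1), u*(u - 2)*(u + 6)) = u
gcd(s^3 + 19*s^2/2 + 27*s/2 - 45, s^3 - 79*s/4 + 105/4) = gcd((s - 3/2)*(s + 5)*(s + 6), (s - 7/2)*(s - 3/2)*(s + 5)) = s^2 + 7*s/2 - 15/2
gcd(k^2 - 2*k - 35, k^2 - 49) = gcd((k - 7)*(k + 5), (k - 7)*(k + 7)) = k - 7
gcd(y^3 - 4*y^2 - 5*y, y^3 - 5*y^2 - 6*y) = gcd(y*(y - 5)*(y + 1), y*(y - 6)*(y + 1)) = y^2 + y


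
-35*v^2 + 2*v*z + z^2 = (-5*v + z)*(7*v + z)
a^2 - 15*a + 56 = (a - 8)*(a - 7)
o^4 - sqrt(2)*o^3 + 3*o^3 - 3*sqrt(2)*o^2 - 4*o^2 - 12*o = o*(o + 3)*(o - 2*sqrt(2))*(o + sqrt(2))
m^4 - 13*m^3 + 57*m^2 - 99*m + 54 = (m - 6)*(m - 3)^2*(m - 1)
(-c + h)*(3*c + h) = -3*c^2 + 2*c*h + h^2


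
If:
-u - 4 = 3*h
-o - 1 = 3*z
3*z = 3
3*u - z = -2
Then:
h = -11/9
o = -4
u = -1/3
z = 1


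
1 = 1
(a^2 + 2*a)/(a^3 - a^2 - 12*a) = (a + 2)/(a^2 - a - 12)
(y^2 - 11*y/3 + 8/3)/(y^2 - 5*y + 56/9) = 3*(y - 1)/(3*y - 7)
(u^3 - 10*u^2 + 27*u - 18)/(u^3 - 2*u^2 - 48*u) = (-u^3 + 10*u^2 - 27*u + 18)/(u*(-u^2 + 2*u + 48))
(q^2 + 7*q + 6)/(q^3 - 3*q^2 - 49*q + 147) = (q^2 + 7*q + 6)/(q^3 - 3*q^2 - 49*q + 147)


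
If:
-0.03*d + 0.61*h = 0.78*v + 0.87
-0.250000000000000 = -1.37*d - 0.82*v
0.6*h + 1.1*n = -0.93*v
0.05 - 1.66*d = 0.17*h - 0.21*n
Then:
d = -0.68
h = 3.23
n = -2.98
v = 1.44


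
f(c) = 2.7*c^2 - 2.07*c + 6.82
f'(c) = 5.4*c - 2.07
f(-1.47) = 15.70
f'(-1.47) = -10.01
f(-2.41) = 27.49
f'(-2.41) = -15.08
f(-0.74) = 9.83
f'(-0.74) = -6.07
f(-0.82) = 10.33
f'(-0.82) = -6.50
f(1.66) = 10.82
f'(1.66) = 6.89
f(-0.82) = 10.33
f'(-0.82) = -6.50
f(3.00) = 24.91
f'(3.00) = 14.13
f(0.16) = 6.56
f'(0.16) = -1.21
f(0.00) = 6.82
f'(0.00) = -2.07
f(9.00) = 206.89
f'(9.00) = 46.53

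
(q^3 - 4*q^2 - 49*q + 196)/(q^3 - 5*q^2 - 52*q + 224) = (q - 7)/(q - 8)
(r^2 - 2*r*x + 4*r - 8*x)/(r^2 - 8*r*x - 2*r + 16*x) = (r^2 - 2*r*x + 4*r - 8*x)/(r^2 - 8*r*x - 2*r + 16*x)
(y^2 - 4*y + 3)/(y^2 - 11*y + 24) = (y - 1)/(y - 8)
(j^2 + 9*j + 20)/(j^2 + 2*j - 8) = (j + 5)/(j - 2)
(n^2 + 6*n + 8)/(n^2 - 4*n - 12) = (n + 4)/(n - 6)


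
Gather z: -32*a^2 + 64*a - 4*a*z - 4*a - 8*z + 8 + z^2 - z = -32*a^2 + 60*a + z^2 + z*(-4*a - 9) + 8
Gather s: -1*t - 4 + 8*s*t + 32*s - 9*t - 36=s*(8*t + 32) - 10*t - 40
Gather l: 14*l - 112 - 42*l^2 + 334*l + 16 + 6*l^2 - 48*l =-36*l^2 + 300*l - 96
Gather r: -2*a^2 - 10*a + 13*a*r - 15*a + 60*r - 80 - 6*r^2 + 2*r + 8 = -2*a^2 - 25*a - 6*r^2 + r*(13*a + 62) - 72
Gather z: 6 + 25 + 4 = 35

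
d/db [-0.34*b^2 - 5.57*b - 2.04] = -0.68*b - 5.57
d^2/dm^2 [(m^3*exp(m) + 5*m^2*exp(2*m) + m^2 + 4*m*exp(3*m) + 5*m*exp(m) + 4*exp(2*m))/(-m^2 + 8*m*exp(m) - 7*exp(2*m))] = (-m^7 - 28*m^6*exp(m) - 2*m^6 + 126*m^5*exp(2*m) + 48*m^5*exp(m) - 13*m^5 + 116*m^4*exp(3*m) + 180*m^4*exp(2*m) - 92*m^4*exp(m) + 26*m^4 - 1409*m^3*exp(4*m) - 1376*m^3*exp(3*m) + 272*m^3*exp(2*m) + 184*m^3*exp(m) - 26*m^3 + 672*m^2*exp(5*m) + 1638*m^2*exp(4*m) - 74*m^2*exp(3*m) - 948*m^2*exp(2*m) + 18*m^2*exp(m) - 196*m*exp(6*m) + 1344*m*exp(5*m) - 595*m*exp(4*m) + 1240*m*exp(3*m) + 402*m*exp(2*m) - 392*exp(6*m) - 938*exp(5*m) + 938*exp(4*m) - 1114*exp(3*m))*exp(m)/(m^6 - 24*m^5*exp(m) + 213*m^4*exp(2*m) - 848*m^3*exp(3*m) + 1491*m^2*exp(4*m) - 1176*m*exp(5*m) + 343*exp(6*m))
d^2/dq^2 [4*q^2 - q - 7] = 8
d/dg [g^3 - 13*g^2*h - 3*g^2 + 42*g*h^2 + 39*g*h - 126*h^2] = 3*g^2 - 26*g*h - 6*g + 42*h^2 + 39*h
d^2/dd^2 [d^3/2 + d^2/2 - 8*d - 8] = 3*d + 1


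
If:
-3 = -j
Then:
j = 3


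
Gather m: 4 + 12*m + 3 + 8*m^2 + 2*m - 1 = 8*m^2 + 14*m + 6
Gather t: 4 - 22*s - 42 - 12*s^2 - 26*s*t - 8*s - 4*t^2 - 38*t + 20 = -12*s^2 - 30*s - 4*t^2 + t*(-26*s - 38) - 18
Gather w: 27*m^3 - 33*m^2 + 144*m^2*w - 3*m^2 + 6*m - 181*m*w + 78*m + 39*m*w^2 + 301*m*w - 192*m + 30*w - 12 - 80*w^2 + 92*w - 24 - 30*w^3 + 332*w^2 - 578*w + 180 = 27*m^3 - 36*m^2 - 108*m - 30*w^3 + w^2*(39*m + 252) + w*(144*m^2 + 120*m - 456) + 144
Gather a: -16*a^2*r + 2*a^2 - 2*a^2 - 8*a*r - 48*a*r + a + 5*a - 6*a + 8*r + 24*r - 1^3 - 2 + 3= -16*a^2*r - 56*a*r + 32*r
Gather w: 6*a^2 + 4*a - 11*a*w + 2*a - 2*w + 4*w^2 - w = 6*a^2 + 6*a + 4*w^2 + w*(-11*a - 3)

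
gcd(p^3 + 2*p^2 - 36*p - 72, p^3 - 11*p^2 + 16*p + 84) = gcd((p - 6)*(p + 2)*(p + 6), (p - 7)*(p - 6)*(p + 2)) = p^2 - 4*p - 12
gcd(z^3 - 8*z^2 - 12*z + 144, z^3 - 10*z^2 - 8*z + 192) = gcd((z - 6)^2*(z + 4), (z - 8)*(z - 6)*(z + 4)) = z^2 - 2*z - 24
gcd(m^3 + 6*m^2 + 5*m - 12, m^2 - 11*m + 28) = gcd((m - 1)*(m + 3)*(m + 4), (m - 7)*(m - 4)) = 1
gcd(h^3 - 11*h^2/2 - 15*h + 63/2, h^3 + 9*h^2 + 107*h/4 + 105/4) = h + 3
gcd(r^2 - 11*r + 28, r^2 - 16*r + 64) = 1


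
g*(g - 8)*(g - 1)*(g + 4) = g^4 - 5*g^3 - 28*g^2 + 32*g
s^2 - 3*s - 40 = (s - 8)*(s + 5)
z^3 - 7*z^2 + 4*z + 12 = (z - 6)*(z - 2)*(z + 1)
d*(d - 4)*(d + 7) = d^3 + 3*d^2 - 28*d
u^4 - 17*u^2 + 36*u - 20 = (u - 2)^2*(u - 1)*(u + 5)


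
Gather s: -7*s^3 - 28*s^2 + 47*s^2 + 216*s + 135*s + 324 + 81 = -7*s^3 + 19*s^2 + 351*s + 405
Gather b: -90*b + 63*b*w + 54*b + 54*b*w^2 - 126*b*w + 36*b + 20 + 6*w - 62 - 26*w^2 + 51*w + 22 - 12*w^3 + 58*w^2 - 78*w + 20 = b*(54*w^2 - 63*w) - 12*w^3 + 32*w^2 - 21*w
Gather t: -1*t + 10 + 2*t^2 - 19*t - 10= 2*t^2 - 20*t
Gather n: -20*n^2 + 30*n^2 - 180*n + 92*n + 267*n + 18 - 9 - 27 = 10*n^2 + 179*n - 18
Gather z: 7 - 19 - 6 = -18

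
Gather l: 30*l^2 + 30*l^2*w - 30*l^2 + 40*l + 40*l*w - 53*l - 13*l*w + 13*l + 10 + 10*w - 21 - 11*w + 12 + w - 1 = 30*l^2*w + 27*l*w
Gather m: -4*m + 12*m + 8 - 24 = 8*m - 16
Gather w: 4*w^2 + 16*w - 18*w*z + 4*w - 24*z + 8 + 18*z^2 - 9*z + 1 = 4*w^2 + w*(20 - 18*z) + 18*z^2 - 33*z + 9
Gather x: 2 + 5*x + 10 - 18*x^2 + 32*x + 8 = -18*x^2 + 37*x + 20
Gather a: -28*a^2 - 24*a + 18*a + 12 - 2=-28*a^2 - 6*a + 10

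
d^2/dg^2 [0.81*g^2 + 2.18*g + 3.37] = 1.62000000000000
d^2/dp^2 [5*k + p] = 0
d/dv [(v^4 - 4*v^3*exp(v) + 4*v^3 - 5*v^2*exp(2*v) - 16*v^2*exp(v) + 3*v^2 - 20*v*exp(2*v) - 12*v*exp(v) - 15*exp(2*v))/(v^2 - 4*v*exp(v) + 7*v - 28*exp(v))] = (2*(v^2 - 4*v*exp(v) + 7*v - 28*exp(v))*(-2*v^3*exp(v) + 2*v^3 - 5*v^2*exp(2*v) - 14*v^2*exp(v) + 6*v^2 - 25*v*exp(2*v) - 22*v*exp(v) + 3*v - 25*exp(2*v) - 6*exp(v)) - (4*v*exp(v) - 2*v + 32*exp(v) - 7)*(-v^4 + 4*v^3*exp(v) - 4*v^3 + 5*v^2*exp(2*v) + 16*v^2*exp(v) - 3*v^2 + 20*v*exp(2*v) + 12*v*exp(v) + 15*exp(2*v)))/(v^2 - 4*v*exp(v) + 7*v - 28*exp(v))^2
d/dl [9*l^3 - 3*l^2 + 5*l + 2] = 27*l^2 - 6*l + 5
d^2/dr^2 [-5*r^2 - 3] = -10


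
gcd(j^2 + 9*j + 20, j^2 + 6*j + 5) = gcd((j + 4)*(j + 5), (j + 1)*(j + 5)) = j + 5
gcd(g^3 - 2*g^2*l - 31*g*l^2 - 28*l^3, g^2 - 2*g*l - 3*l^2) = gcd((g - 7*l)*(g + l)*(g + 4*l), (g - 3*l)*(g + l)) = g + l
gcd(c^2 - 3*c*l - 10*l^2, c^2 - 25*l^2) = c - 5*l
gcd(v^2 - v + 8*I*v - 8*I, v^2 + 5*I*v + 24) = v + 8*I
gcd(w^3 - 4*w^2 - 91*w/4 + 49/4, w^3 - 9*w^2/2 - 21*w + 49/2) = w^2 - 7*w/2 - 49/2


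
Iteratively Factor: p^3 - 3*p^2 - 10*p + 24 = (p + 3)*(p^2 - 6*p + 8) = (p - 2)*(p + 3)*(p - 4)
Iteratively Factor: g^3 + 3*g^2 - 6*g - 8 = (g + 1)*(g^2 + 2*g - 8) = (g - 2)*(g + 1)*(g + 4)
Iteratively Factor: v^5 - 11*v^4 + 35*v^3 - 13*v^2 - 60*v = (v - 3)*(v^4 - 8*v^3 + 11*v^2 + 20*v) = (v - 4)*(v - 3)*(v^3 - 4*v^2 - 5*v) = v*(v - 4)*(v - 3)*(v^2 - 4*v - 5) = v*(v - 5)*(v - 4)*(v - 3)*(v + 1)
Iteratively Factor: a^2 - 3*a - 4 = (a + 1)*(a - 4)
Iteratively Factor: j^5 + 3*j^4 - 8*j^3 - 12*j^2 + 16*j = (j + 4)*(j^4 - j^3 - 4*j^2 + 4*j) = (j - 1)*(j + 4)*(j^3 - 4*j) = j*(j - 1)*(j + 4)*(j^2 - 4) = j*(j - 2)*(j - 1)*(j + 4)*(j + 2)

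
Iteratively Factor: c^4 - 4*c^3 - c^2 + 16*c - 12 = (c - 1)*(c^3 - 3*c^2 - 4*c + 12) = (c - 2)*(c - 1)*(c^2 - c - 6) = (c - 2)*(c - 1)*(c + 2)*(c - 3)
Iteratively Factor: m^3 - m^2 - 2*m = (m + 1)*(m^2 - 2*m) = m*(m + 1)*(m - 2)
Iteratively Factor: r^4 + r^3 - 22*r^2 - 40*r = (r + 4)*(r^3 - 3*r^2 - 10*r) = r*(r + 4)*(r^2 - 3*r - 10) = r*(r - 5)*(r + 4)*(r + 2)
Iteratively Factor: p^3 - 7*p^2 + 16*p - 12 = (p - 3)*(p^2 - 4*p + 4) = (p - 3)*(p - 2)*(p - 2)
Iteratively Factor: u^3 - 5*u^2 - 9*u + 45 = (u + 3)*(u^2 - 8*u + 15) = (u - 3)*(u + 3)*(u - 5)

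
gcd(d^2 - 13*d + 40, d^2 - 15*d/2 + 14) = 1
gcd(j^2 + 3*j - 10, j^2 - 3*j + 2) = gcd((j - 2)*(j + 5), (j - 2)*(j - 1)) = j - 2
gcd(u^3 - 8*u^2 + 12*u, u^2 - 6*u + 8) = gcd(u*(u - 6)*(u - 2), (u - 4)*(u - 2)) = u - 2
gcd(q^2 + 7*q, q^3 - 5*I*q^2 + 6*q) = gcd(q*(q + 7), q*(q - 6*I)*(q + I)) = q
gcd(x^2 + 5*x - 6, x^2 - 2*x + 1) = x - 1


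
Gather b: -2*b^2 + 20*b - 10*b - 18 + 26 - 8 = -2*b^2 + 10*b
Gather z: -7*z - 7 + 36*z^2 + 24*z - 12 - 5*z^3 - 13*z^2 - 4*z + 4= -5*z^3 + 23*z^2 + 13*z - 15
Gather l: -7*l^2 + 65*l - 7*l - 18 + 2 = -7*l^2 + 58*l - 16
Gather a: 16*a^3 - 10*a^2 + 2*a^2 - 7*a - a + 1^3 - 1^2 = 16*a^3 - 8*a^2 - 8*a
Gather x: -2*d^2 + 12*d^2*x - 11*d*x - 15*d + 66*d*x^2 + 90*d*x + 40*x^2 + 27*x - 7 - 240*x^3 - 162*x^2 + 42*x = -2*d^2 - 15*d - 240*x^3 + x^2*(66*d - 122) + x*(12*d^2 + 79*d + 69) - 7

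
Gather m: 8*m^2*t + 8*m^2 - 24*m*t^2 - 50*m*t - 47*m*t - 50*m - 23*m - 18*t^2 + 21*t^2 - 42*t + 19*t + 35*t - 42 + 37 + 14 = m^2*(8*t + 8) + m*(-24*t^2 - 97*t - 73) + 3*t^2 + 12*t + 9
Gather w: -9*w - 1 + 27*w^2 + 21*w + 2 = 27*w^2 + 12*w + 1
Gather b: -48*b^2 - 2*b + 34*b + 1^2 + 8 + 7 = -48*b^2 + 32*b + 16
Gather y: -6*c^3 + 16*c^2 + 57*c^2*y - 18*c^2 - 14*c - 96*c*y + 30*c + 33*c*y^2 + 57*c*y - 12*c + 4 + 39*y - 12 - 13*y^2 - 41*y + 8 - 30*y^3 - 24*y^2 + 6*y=-6*c^3 - 2*c^2 + 4*c - 30*y^3 + y^2*(33*c - 37) + y*(57*c^2 - 39*c + 4)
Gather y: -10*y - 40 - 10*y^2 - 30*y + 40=-10*y^2 - 40*y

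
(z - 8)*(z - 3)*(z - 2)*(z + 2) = z^4 - 11*z^3 + 20*z^2 + 44*z - 96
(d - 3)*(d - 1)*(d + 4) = d^3 - 13*d + 12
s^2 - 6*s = s*(s - 6)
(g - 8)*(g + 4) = g^2 - 4*g - 32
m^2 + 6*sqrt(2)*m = m*(m + 6*sqrt(2))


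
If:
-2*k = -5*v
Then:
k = 5*v/2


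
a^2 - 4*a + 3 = (a - 3)*(a - 1)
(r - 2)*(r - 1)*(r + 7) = r^3 + 4*r^2 - 19*r + 14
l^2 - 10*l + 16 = (l - 8)*(l - 2)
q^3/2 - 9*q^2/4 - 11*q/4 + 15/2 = (q/2 + 1)*(q - 5)*(q - 3/2)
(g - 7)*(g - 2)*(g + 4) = g^3 - 5*g^2 - 22*g + 56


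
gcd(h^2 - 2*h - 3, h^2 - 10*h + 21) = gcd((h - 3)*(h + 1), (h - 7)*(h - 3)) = h - 3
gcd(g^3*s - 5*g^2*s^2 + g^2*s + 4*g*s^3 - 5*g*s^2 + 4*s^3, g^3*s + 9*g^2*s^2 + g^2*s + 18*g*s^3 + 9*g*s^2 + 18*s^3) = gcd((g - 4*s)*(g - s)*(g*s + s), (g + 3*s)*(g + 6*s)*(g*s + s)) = g*s + s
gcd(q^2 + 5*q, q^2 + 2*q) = q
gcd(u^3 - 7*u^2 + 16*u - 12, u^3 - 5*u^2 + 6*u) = u^2 - 5*u + 6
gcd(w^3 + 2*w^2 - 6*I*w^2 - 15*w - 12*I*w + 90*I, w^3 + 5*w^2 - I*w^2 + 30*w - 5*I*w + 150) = w^2 + w*(5 - 6*I) - 30*I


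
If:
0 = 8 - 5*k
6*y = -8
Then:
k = 8/5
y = -4/3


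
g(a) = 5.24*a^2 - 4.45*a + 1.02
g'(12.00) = 121.31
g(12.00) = 702.18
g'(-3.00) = -35.89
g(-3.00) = 61.53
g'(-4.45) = -51.09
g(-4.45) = 124.59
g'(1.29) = 9.07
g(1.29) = 4.00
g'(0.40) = -0.26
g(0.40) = 0.08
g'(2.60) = 22.80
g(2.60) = 24.87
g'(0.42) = -0.05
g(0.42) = 0.08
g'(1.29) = 9.07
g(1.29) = 4.00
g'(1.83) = 14.73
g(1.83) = 10.42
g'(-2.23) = -27.82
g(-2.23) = 37.00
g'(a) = 10.48*a - 4.45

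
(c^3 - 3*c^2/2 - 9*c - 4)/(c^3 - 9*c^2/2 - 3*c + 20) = (2*c + 1)/(2*c - 5)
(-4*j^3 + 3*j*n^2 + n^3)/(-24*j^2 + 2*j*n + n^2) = (-4*j^3 + 3*j*n^2 + n^3)/(-24*j^2 + 2*j*n + n^2)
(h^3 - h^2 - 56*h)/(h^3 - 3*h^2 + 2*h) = (h^2 - h - 56)/(h^2 - 3*h + 2)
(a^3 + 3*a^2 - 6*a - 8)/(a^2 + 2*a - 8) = a + 1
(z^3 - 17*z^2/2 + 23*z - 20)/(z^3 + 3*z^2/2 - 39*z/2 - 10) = (2*z^2 - 9*z + 10)/(2*z^2 + 11*z + 5)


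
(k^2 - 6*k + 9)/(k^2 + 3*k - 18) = (k - 3)/(k + 6)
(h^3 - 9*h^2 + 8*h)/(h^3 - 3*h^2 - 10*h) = (-h^2 + 9*h - 8)/(-h^2 + 3*h + 10)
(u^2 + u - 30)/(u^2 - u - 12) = (-u^2 - u + 30)/(-u^2 + u + 12)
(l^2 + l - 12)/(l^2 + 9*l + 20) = (l - 3)/(l + 5)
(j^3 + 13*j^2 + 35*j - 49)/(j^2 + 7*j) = j + 6 - 7/j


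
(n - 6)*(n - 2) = n^2 - 8*n + 12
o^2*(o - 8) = o^3 - 8*o^2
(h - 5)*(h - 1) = h^2 - 6*h + 5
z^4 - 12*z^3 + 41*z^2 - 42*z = z*(z - 7)*(z - 3)*(z - 2)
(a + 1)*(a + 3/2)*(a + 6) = a^3 + 17*a^2/2 + 33*a/2 + 9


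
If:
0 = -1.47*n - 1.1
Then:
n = -0.75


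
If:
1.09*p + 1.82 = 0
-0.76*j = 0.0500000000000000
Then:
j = -0.07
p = -1.67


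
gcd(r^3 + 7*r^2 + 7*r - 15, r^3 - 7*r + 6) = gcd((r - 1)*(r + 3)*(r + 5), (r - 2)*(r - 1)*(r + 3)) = r^2 + 2*r - 3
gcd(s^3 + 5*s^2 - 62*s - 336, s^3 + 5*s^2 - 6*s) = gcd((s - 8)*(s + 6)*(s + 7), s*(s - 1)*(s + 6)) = s + 6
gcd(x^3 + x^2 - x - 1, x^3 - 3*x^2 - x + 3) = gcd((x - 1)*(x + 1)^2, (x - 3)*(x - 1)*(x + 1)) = x^2 - 1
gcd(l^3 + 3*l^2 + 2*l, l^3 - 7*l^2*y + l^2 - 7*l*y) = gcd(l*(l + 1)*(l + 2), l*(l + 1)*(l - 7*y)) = l^2 + l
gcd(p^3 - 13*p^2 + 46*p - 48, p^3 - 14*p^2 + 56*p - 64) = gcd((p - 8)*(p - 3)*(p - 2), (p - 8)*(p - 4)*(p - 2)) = p^2 - 10*p + 16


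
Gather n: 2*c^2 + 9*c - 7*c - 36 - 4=2*c^2 + 2*c - 40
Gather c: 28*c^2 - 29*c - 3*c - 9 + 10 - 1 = 28*c^2 - 32*c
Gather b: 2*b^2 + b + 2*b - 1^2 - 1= 2*b^2 + 3*b - 2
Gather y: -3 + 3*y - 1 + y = 4*y - 4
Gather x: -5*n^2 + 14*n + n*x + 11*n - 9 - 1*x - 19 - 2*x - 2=-5*n^2 + 25*n + x*(n - 3) - 30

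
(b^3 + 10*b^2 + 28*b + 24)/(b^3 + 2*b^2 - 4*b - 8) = (b + 6)/(b - 2)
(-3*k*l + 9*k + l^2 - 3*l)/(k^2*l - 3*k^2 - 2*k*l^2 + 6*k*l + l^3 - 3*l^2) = (-3*k + l)/(k^2 - 2*k*l + l^2)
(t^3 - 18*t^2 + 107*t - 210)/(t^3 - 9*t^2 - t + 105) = (t - 6)/(t + 3)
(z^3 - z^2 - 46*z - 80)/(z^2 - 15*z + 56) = (z^2 + 7*z + 10)/(z - 7)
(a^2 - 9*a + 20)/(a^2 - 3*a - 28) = (-a^2 + 9*a - 20)/(-a^2 + 3*a + 28)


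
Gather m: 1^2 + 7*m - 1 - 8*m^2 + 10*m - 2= -8*m^2 + 17*m - 2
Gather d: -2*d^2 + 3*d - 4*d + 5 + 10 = -2*d^2 - d + 15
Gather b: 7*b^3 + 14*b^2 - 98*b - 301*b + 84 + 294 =7*b^3 + 14*b^2 - 399*b + 378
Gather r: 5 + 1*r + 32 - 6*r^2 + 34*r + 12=-6*r^2 + 35*r + 49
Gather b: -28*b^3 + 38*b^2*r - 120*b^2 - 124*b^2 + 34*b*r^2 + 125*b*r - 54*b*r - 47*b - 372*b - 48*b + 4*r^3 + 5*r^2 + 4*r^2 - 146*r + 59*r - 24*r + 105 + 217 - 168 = -28*b^3 + b^2*(38*r - 244) + b*(34*r^2 + 71*r - 467) + 4*r^3 + 9*r^2 - 111*r + 154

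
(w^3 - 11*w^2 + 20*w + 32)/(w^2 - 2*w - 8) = (w^2 - 7*w - 8)/(w + 2)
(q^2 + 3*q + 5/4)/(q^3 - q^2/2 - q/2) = (q + 5/2)/(q*(q - 1))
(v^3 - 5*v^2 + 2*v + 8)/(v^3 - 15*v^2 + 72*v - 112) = (v^2 - v - 2)/(v^2 - 11*v + 28)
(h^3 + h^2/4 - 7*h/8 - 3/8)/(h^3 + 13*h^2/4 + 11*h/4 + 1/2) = (8*h^3 + 2*h^2 - 7*h - 3)/(2*(4*h^3 + 13*h^2 + 11*h + 2))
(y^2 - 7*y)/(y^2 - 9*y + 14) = y/(y - 2)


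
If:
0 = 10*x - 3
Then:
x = 3/10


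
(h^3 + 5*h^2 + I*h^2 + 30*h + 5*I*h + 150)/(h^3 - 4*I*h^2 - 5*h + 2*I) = (h^3 + h^2*(5 + I) + 5*h*(6 + I) + 150)/(h^3 - 4*I*h^2 - 5*h + 2*I)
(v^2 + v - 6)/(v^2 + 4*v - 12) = (v + 3)/(v + 6)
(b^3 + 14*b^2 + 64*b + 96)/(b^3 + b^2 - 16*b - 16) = (b^2 + 10*b + 24)/(b^2 - 3*b - 4)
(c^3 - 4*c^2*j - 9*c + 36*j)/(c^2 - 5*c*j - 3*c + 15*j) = (c^2 - 4*c*j + 3*c - 12*j)/(c - 5*j)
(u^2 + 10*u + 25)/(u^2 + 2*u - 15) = (u + 5)/(u - 3)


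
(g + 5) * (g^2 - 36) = g^3 + 5*g^2 - 36*g - 180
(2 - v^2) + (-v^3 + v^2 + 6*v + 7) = -v^3 + 6*v + 9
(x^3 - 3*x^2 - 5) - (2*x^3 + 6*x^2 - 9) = -x^3 - 9*x^2 + 4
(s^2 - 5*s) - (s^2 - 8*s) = 3*s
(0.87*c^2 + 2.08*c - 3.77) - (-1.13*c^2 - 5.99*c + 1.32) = 2.0*c^2 + 8.07*c - 5.09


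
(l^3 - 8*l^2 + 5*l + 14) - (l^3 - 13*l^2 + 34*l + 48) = 5*l^2 - 29*l - 34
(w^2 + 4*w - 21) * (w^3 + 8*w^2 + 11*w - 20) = w^5 + 12*w^4 + 22*w^3 - 144*w^2 - 311*w + 420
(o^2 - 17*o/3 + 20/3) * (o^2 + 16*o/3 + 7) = o^4 - o^3/3 - 149*o^2/9 - 37*o/9 + 140/3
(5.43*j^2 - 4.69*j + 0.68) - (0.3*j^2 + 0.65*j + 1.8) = 5.13*j^2 - 5.34*j - 1.12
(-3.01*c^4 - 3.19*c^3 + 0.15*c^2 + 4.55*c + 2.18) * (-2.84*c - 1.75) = 8.5484*c^5 + 14.3271*c^4 + 5.1565*c^3 - 13.1845*c^2 - 14.1537*c - 3.815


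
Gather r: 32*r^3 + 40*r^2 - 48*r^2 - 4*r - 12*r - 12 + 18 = 32*r^3 - 8*r^2 - 16*r + 6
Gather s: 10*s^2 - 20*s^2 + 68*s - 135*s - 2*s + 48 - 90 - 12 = -10*s^2 - 69*s - 54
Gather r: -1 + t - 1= t - 2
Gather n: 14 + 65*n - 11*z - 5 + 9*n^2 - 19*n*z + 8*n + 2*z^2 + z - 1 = 9*n^2 + n*(73 - 19*z) + 2*z^2 - 10*z + 8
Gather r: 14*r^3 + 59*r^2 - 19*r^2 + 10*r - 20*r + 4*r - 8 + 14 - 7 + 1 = 14*r^3 + 40*r^2 - 6*r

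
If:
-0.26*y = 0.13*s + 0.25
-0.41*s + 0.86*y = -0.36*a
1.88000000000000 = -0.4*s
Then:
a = -8.67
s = -4.70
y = 1.39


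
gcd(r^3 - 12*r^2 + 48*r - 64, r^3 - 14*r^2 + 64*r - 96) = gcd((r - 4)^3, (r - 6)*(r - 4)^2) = r^2 - 8*r + 16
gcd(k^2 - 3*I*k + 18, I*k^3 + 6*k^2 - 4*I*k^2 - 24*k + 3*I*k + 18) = k - 6*I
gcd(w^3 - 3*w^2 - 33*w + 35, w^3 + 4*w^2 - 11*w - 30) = w + 5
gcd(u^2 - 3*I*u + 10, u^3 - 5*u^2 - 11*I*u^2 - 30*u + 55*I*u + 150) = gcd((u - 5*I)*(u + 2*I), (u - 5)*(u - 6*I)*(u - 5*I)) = u - 5*I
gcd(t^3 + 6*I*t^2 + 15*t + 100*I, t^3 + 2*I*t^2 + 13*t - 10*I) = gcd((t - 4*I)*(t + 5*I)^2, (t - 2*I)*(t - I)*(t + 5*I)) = t + 5*I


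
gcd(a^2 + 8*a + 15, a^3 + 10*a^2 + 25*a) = a + 5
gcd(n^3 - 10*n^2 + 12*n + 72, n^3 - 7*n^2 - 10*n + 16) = n + 2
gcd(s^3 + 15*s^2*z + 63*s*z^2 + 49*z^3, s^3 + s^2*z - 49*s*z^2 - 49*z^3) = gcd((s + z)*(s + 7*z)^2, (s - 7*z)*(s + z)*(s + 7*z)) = s^2 + 8*s*z + 7*z^2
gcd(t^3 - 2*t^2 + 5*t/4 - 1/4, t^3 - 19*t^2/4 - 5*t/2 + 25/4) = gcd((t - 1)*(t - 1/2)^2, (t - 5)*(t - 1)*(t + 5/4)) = t - 1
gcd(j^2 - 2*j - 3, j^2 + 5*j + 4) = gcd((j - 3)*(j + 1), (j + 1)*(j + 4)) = j + 1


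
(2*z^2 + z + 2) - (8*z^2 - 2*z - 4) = -6*z^2 + 3*z + 6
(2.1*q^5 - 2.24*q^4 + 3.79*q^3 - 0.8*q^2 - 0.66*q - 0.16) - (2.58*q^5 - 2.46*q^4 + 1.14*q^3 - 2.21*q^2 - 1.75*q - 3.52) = -0.48*q^5 + 0.22*q^4 + 2.65*q^3 + 1.41*q^2 + 1.09*q + 3.36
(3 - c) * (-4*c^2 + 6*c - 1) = 4*c^3 - 18*c^2 + 19*c - 3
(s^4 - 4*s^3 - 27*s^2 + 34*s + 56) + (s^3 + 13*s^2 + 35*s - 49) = s^4 - 3*s^3 - 14*s^2 + 69*s + 7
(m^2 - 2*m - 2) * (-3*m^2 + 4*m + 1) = -3*m^4 + 10*m^3 - m^2 - 10*m - 2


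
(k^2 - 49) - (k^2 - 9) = -40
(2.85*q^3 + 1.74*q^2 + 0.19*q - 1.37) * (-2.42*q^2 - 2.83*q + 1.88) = -6.897*q^5 - 12.2763*q^4 - 0.0260000000000007*q^3 + 6.0489*q^2 + 4.2343*q - 2.5756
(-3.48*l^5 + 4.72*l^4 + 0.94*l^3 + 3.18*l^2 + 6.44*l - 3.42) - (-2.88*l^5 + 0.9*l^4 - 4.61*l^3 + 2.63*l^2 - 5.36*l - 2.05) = -0.6*l^5 + 3.82*l^4 + 5.55*l^3 + 0.55*l^2 + 11.8*l - 1.37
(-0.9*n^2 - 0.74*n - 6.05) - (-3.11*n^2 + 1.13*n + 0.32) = 2.21*n^2 - 1.87*n - 6.37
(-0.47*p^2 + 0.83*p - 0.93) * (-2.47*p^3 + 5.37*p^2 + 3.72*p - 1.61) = 1.1609*p^5 - 4.574*p^4 + 5.0058*p^3 - 1.1498*p^2 - 4.7959*p + 1.4973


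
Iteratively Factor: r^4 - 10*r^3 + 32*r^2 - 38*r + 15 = (r - 3)*(r^3 - 7*r^2 + 11*r - 5) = (r - 5)*(r - 3)*(r^2 - 2*r + 1) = (r - 5)*(r - 3)*(r - 1)*(r - 1)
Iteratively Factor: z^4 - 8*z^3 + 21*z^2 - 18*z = (z)*(z^3 - 8*z^2 + 21*z - 18) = z*(z - 3)*(z^2 - 5*z + 6) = z*(z - 3)*(z - 2)*(z - 3)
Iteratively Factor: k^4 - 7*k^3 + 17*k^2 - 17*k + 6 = (k - 1)*(k^3 - 6*k^2 + 11*k - 6) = (k - 2)*(k - 1)*(k^2 - 4*k + 3) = (k - 3)*(k - 2)*(k - 1)*(k - 1)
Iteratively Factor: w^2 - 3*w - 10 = (w + 2)*(w - 5)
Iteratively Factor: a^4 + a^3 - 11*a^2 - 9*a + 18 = (a - 3)*(a^3 + 4*a^2 + a - 6) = (a - 3)*(a + 2)*(a^2 + 2*a - 3) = (a - 3)*(a - 1)*(a + 2)*(a + 3)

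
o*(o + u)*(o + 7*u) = o^3 + 8*o^2*u + 7*o*u^2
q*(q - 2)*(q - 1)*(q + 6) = q^4 + 3*q^3 - 16*q^2 + 12*q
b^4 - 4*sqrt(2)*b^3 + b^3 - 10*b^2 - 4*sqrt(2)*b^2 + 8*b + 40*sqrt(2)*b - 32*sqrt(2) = (b - 2)*(b - 1)*(b + 4)*(b - 4*sqrt(2))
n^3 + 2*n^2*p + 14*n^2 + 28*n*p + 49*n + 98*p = (n + 7)^2*(n + 2*p)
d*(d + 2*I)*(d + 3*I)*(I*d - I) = I*d^4 - 5*d^3 - I*d^3 + 5*d^2 - 6*I*d^2 + 6*I*d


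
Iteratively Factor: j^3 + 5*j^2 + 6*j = (j + 2)*(j^2 + 3*j) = (j + 2)*(j + 3)*(j)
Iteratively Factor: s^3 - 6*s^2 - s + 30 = (s + 2)*(s^2 - 8*s + 15) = (s - 5)*(s + 2)*(s - 3)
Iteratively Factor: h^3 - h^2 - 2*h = (h)*(h^2 - h - 2) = h*(h + 1)*(h - 2)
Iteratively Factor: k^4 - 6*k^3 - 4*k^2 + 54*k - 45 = (k - 1)*(k^3 - 5*k^2 - 9*k + 45) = (k - 1)*(k + 3)*(k^2 - 8*k + 15) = (k - 5)*(k - 1)*(k + 3)*(k - 3)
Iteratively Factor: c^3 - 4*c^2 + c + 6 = (c - 3)*(c^2 - c - 2) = (c - 3)*(c + 1)*(c - 2)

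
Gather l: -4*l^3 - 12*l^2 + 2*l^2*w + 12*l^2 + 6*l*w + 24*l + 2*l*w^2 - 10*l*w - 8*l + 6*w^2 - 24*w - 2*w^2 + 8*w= -4*l^3 + 2*l^2*w + l*(2*w^2 - 4*w + 16) + 4*w^2 - 16*w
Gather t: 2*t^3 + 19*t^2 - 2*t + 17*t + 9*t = 2*t^3 + 19*t^2 + 24*t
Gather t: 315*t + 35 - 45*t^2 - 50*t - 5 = -45*t^2 + 265*t + 30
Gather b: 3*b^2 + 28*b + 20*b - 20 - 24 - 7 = 3*b^2 + 48*b - 51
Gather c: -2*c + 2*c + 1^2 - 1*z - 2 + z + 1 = 0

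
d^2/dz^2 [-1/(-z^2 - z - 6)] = 2*(-z^2 - z + (2*z + 1)^2 - 6)/(z^2 + z + 6)^3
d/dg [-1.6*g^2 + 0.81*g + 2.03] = 0.81 - 3.2*g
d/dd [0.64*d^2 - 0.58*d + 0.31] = 1.28*d - 0.58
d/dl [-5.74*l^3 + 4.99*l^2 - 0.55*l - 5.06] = -17.22*l^2 + 9.98*l - 0.55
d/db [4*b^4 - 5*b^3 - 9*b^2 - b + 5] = 16*b^3 - 15*b^2 - 18*b - 1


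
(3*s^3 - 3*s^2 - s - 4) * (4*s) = 12*s^4 - 12*s^3 - 4*s^2 - 16*s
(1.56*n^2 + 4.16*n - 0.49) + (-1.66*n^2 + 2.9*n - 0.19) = -0.0999999999999999*n^2 + 7.06*n - 0.68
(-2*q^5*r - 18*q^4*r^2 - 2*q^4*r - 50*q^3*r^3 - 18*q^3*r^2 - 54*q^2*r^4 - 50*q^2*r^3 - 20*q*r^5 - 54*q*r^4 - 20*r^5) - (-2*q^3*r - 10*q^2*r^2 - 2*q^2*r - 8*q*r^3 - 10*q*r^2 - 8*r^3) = -2*q^5*r - 18*q^4*r^2 - 2*q^4*r - 50*q^3*r^3 - 18*q^3*r^2 + 2*q^3*r - 54*q^2*r^4 - 50*q^2*r^3 + 10*q^2*r^2 + 2*q^2*r - 20*q*r^5 - 54*q*r^4 + 8*q*r^3 + 10*q*r^2 - 20*r^5 + 8*r^3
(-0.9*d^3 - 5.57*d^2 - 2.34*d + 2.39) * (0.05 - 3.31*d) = 2.979*d^4 + 18.3917*d^3 + 7.4669*d^2 - 8.0279*d + 0.1195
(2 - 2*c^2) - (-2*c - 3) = -2*c^2 + 2*c + 5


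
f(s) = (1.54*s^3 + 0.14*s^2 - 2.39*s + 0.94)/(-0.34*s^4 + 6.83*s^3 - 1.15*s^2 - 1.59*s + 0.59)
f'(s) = (4.62*s^2 + 0.28*s - 2.39)/(-0.34*s^4 + 6.83*s^3 - 1.15*s^2 - 1.59*s + 0.59) + (1.36*s^3 - 20.49*s^2 + 2.3*s + 1.59)*(1.54*s^3 + 0.14*s^2 - 2.39*s + 0.94)/(-0.34*s^4 + 6.83*s^3 - 1.15*s^2 - 1.59*s + 0.59)^2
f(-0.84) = -0.69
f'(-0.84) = -3.66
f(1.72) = 0.19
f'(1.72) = 0.09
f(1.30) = 0.14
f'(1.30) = 0.20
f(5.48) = 0.32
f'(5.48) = 0.02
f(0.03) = 1.60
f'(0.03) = 0.47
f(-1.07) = -0.23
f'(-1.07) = -1.08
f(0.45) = 0.13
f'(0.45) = -6.06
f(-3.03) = 0.15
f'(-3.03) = -0.02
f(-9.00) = 0.15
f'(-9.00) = 0.00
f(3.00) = 0.26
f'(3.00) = 0.03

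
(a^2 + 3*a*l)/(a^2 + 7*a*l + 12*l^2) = a/(a + 4*l)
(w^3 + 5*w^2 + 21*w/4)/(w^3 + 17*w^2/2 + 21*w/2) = (w + 7/2)/(w + 7)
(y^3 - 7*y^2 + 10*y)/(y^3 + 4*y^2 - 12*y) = (y - 5)/(y + 6)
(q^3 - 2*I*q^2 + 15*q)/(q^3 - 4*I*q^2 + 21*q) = (q - 5*I)/(q - 7*I)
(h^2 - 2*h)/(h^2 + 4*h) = (h - 2)/(h + 4)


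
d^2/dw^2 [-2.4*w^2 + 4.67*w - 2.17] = -4.80000000000000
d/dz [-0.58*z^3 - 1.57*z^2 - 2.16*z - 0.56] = -1.74*z^2 - 3.14*z - 2.16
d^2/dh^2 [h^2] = 2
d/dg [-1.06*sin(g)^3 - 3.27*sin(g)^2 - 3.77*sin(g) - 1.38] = (-6.54*sin(g) + 1.59*cos(2*g) - 5.36)*cos(g)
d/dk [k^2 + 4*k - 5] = 2*k + 4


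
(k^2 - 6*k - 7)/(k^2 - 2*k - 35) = (k + 1)/(k + 5)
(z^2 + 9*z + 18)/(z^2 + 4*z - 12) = (z + 3)/(z - 2)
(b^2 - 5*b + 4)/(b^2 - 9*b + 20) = (b - 1)/(b - 5)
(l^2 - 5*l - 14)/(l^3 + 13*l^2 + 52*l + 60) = (l - 7)/(l^2 + 11*l + 30)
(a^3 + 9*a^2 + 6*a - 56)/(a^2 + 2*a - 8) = a + 7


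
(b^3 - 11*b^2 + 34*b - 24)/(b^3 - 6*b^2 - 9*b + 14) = (b^2 - 10*b + 24)/(b^2 - 5*b - 14)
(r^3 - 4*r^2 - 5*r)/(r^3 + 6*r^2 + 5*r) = (r - 5)/(r + 5)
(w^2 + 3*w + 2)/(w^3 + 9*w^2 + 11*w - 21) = (w^2 + 3*w + 2)/(w^3 + 9*w^2 + 11*w - 21)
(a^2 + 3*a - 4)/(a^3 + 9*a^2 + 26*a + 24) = (a - 1)/(a^2 + 5*a + 6)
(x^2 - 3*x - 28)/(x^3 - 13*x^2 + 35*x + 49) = (x + 4)/(x^2 - 6*x - 7)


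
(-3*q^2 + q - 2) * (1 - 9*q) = 27*q^3 - 12*q^2 + 19*q - 2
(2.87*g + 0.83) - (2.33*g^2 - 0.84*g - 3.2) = -2.33*g^2 + 3.71*g + 4.03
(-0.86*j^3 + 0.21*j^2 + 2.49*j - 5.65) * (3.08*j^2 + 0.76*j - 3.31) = -2.6488*j^5 - 0.00679999999999992*j^4 + 10.6754*j^3 - 16.2047*j^2 - 12.5359*j + 18.7015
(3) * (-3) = -9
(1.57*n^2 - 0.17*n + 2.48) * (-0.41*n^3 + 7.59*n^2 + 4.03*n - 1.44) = -0.6437*n^5 + 11.986*n^4 + 4.02*n^3 + 15.8773*n^2 + 10.2392*n - 3.5712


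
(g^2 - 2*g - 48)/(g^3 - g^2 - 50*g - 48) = 1/(g + 1)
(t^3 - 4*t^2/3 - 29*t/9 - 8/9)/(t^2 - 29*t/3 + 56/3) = (3*t^2 + 4*t + 1)/(3*(t - 7))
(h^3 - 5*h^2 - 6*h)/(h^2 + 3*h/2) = 2*(h^2 - 5*h - 6)/(2*h + 3)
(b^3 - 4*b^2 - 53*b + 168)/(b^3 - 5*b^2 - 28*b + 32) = (b^2 + 4*b - 21)/(b^2 + 3*b - 4)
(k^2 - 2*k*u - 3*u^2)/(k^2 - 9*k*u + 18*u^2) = (-k - u)/(-k + 6*u)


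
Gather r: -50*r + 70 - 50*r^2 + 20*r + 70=-50*r^2 - 30*r + 140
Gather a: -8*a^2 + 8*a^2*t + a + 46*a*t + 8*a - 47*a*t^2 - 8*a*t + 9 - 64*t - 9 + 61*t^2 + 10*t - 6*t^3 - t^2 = a^2*(8*t - 8) + a*(-47*t^2 + 38*t + 9) - 6*t^3 + 60*t^2 - 54*t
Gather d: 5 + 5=10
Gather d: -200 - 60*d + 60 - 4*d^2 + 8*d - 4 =-4*d^2 - 52*d - 144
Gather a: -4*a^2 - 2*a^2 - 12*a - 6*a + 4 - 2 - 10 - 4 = -6*a^2 - 18*a - 12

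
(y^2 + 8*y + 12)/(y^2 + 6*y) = (y + 2)/y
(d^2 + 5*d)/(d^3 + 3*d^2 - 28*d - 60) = d*(d + 5)/(d^3 + 3*d^2 - 28*d - 60)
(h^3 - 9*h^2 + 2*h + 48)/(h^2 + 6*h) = (h^3 - 9*h^2 + 2*h + 48)/(h*(h + 6))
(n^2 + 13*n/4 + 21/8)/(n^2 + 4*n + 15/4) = (4*n + 7)/(2*(2*n + 5))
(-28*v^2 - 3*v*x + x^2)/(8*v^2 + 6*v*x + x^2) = (-7*v + x)/(2*v + x)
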